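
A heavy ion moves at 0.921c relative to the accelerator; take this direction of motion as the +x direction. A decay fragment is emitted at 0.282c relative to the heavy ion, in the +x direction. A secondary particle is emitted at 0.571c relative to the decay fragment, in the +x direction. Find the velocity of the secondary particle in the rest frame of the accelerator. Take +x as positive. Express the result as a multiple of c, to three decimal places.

Apply u = (u' + v)/(1 + u'v/c²) successively, working outward toward the accelerator.
Start: velocity of the heavy ion relative to the accelerator = 0.9210c.
Compose with the decay fragment (u' = 0.282 in the heavy ion frame): u_1 = (0.282 + 0.921) / (1 + 0.282·0.921) = 1.2030/1.2597 = 0.9550.
Compose with the secondary particle (u' = 0.571 in the decay fragment frame): u_2 = (0.571 + 0.955) / (1 + 0.571·0.955) = 1.5260/1.5453 = 0.9875.

0.987c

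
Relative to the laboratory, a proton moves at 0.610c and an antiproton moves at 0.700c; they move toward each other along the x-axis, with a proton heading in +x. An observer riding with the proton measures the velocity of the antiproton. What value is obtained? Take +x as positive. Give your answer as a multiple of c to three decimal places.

β_A = 0.610, β_B = -0.700.
Transform to A's frame with the inverse velocity-addition law: u' = (u − v)/(1 − uv/c²), taking u = β_B and v = β_A.
u' = (-0.700 − 0.610) / (1 − (0.610)(-0.700)) = -1.3100/1.4270 = -0.9180.

-0.918c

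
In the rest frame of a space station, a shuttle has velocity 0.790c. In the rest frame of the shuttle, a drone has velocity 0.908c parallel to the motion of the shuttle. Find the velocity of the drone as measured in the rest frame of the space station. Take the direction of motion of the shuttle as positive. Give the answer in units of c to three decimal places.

0.989c

With v = 0.790 and u' = 0.908 (in units of c),
u = (u' + v)/(1 + u'v/c²):
u = (0.908 + 0.790) / (1 + 0.908·0.790) = 1.6980/1.7173 = 0.9887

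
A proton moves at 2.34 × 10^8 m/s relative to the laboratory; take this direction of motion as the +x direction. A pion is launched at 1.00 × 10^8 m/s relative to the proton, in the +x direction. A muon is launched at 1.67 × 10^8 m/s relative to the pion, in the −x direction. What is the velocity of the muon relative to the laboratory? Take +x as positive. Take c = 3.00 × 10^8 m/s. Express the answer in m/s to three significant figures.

+1.93 × 10^8 m/s

Apply u = (u' + v)/(1 + u'v/c²) successively, working outward toward the laboratory.
(Dividing each given speed by c = 3.00 × 10^8 m/s to work in units of c.)
Start: velocity of the proton relative to the laboratory = 0.7800c.
Compose with the pion (u' = 0.333 in the proton frame): u_1 = (0.333 + 0.780) / (1 + 0.333·0.780) = 1.1133/1.2600 = 0.8836.
Compose with the muon (u' = -0.557 in the pion frame): u_2 = (-0.557 + 0.884) / (1 + (-0.557)·0.884) = 0.3269/0.5081 = 0.6434.
So u = 0.6434 × 3.00 × 10^8 m/s.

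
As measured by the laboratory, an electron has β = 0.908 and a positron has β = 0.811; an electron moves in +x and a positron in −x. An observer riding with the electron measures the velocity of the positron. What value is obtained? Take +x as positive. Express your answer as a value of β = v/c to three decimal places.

β_A = 0.908, β_B = -0.811.
Transform to A's frame with the inverse velocity-addition law: u' = (u − v)/(1 − uv/c²), taking u = β_B and v = β_A.
u' = (-0.811 − 0.908) / (1 − (0.908)(-0.811)) = -1.7190/1.7364 = -0.9900.

β = -0.990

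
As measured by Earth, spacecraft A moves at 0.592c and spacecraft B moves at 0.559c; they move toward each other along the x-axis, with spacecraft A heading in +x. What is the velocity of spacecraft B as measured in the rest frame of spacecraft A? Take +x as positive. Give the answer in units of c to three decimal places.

-0.865c

β_A = 0.592, β_B = -0.559.
Transform to A's frame with the inverse velocity-addition law: u' = (u − v)/(1 − uv/c²), taking u = β_B and v = β_A.
u' = (-0.559 − 0.592) / (1 − (0.592)(-0.559)) = -1.1510/1.3309 = -0.8648.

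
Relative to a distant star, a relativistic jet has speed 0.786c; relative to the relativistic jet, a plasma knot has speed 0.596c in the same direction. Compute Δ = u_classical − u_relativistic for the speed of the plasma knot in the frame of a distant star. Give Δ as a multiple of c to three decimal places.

Galilean: u_cl = 0.596 + 0.786 = 1.3820.
Relativistic: u_rel = (0.596 + 0.786) / (1 + 0.596·0.786) = 1.3820/1.4685 = 0.9411.
Δ = 1.3820 − 0.9411 = 0.4409.
(The classical prediction exceeds c; the relativistic result does not.)

Δ = 0.441c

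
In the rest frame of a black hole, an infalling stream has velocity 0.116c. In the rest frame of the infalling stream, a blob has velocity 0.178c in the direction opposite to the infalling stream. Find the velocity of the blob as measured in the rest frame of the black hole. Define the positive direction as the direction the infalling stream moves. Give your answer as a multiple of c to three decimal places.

With v = 0.116 and u' = -0.178 (in units of c),
u = (u' + v)/(1 + u'v/c²):
u = (-0.178 + 0.116) / (1 + (-0.178)·0.116) = -0.0620/0.9794 = -0.0633

-0.063c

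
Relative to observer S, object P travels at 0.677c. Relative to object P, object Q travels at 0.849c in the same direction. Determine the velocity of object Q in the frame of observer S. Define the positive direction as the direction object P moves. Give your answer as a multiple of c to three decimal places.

0.969c

With v = 0.677 and u' = 0.849 (in units of c),
u = (u' + v)/(1 + u'v/c²):
u = (0.849 + 0.677) / (1 + 0.849·0.677) = 1.5260/1.5748 = 0.9690
(Galilean addition would give +1.526c, exceeding c.)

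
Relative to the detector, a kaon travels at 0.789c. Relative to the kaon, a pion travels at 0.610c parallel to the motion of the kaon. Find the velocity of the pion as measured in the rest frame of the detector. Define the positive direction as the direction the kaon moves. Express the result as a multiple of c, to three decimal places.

With v = 0.789 and u' = 0.610 (in units of c),
u = (u' + v)/(1 + u'v/c²):
u = (0.610 + 0.789) / (1 + 0.610·0.789) = 1.3990/1.4813 = 0.9444
(Galilean addition would give +1.399c, exceeding c.)

0.944c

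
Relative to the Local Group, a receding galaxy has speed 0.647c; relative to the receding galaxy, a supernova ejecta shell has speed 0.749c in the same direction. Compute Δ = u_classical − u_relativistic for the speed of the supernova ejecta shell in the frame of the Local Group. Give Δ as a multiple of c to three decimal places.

Δ = 0.456c

Galilean: u_cl = 0.749 + 0.647 = 1.3960.
Relativistic: u_rel = (0.749 + 0.647) / (1 + 0.749·0.647) = 1.3960/1.4846 = 0.9403.
Δ = 1.3960 − 0.9403 = 0.4557.
(The classical prediction exceeds c; the relativistic result does not.)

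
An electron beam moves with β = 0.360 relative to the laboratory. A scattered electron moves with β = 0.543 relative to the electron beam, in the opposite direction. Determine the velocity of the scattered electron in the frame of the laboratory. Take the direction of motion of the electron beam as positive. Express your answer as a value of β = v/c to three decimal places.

β = -0.227

With v = 0.360 and u' = -0.543 (in units of c),
u = (u' + v)/(1 + u'v/c²):
u = (-0.543 + 0.360) / (1 + (-0.543)·0.360) = -0.1830/0.8045 = -0.2275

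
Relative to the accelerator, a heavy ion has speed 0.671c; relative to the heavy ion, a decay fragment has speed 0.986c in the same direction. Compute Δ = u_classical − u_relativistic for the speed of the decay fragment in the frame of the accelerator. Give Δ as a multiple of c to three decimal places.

Galilean: u_cl = 0.986 + 0.671 = 1.6570.
Relativistic: u_rel = (0.986 + 0.671) / (1 + 0.986·0.671) = 1.6570/1.6616 = 0.9972.
Δ = 1.6570 − 0.9972 = 0.6598.
(The classical prediction exceeds c; the relativistic result does not.)

Δ = 0.660c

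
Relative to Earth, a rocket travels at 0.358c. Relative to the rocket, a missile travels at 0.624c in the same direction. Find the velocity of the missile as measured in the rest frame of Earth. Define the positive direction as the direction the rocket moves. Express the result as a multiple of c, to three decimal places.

0.803c

With v = 0.358 and u' = 0.624 (in units of c),
u = (u' + v)/(1 + u'v/c²):
u = (0.624 + 0.358) / (1 + 0.624·0.358) = 0.9820/1.2234 = 0.8027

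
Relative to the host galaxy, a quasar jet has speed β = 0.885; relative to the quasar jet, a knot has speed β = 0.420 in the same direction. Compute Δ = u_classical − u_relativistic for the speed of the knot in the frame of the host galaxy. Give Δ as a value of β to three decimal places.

Δ = 0.354

Galilean: u_cl = 0.420 + 0.885 = 1.3050.
Relativistic: u_rel = (0.420 + 0.885) / (1 + 0.420·0.885) = 1.3050/1.3717 = 0.9514.
Δ = 1.3050 − 0.9514 = 0.3536.
(The classical prediction exceeds c; the relativistic result does not.)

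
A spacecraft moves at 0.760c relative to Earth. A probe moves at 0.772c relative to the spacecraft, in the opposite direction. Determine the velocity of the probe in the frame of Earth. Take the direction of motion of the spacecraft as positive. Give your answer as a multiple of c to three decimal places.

With v = 0.760 and u' = -0.772 (in units of c),
u = (u' + v)/(1 + u'v/c²):
u = (-0.772 + 0.760) / (1 + (-0.772)·0.760) = -0.0120/0.4133 = -0.0290
(Galilean addition would give -0.012c.)

-0.029c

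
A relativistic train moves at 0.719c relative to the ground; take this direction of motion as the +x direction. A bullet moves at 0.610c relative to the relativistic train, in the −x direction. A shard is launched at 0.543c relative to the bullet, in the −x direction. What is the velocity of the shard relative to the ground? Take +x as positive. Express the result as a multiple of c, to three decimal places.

Apply u = (u' + v)/(1 + u'v/c²) successively, working outward toward the ground.
Start: velocity of the relativistic train relative to the ground = 0.7190c.
Compose with the bullet (u' = -0.610 in the relativistic train frame): u_1 = (-0.610 + 0.719) / (1 + (-0.610)·0.719) = 0.1090/0.5614 = 0.1942.
Compose with the shard (u' = -0.543 in the bullet frame): u_2 = (-0.543 + 0.194) / (1 + (-0.543)·0.194) = -0.3488/0.8946 = -0.3900.

-0.390c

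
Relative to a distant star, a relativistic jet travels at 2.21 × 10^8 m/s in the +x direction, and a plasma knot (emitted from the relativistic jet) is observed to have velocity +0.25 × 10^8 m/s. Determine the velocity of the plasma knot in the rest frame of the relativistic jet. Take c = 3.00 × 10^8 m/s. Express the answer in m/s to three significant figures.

v = 0.737c, u = 0.083c.
Invert the composition law: u' = (u − v)/(1 − uv/c²).
u' = (0.083 − 0.737) / (1 − (0.083)(0.737)) = -0.6533/0.9386 = -0.6961.
u' = -0.6961 × 3.00 × 10^8 m/s.

-2.09 × 10^8 m/s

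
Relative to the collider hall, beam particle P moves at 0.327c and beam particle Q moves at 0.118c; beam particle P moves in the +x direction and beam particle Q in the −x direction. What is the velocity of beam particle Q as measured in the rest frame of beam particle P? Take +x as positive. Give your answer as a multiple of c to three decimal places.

β_A = 0.327, β_B = -0.118.
Transform to A's frame with the inverse velocity-addition law: u' = (u − v)/(1 − uv/c²), taking u = β_B and v = β_A.
u' = (-0.118 − 0.327) / (1 − (0.327)(-0.118)) = -0.4450/1.0386 = -0.4285.

-0.428c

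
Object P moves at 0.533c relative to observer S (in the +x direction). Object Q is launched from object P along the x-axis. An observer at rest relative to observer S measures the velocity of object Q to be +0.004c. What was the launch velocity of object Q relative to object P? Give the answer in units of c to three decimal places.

Invert the composition law: u' = (u − v)/(1 − uv/c²).
u' = (0.004 − 0.533) / (1 − (0.004)(0.533)) = -0.5290/0.9979 = -0.5301.

-0.530c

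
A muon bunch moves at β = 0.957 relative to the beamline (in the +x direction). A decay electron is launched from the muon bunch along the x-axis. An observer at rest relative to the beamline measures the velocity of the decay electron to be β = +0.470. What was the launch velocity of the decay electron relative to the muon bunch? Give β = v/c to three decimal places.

Invert the composition law: u' = (u − v)/(1 − uv/c²).
u' = (0.470 − 0.957) / (1 − (0.470)(0.957)) = -0.4870/0.5502 = -0.8851.

β = -0.885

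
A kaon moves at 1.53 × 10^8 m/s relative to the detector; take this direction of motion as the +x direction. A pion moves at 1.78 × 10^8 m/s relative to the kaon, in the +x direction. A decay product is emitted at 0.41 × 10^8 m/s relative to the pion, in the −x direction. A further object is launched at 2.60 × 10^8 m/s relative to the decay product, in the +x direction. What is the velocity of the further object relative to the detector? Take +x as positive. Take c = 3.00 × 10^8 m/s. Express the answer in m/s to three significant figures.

Apply u = (u' + v)/(1 + u'v/c²) successively, working outward toward the detector.
(Dividing each given speed by c = 3.00 × 10^8 m/s to work in units of c.)
Start: velocity of the kaon relative to the detector = 0.5100c.
Compose with the pion (u' = 0.593 in the kaon frame): u_1 = (0.593 + 0.510) / (1 + 0.593·0.510) = 1.1033/1.3026 = 0.8470.
Compose with the decay product (u' = -0.137 in the pion frame): u_2 = (-0.137 + 0.847) / (1 + (-0.137)·0.847) = 0.7104/0.8842 = 0.8034.
Compose with the further object (u' = 0.867 in the decay product frame): u_3 = (0.867 + 0.803) / (1 + 0.867·0.803) = 1.6700/1.6962 = 0.9845.
So u = 0.9845 × 3.00 × 10^8 m/s.

+2.95 × 10^8 m/s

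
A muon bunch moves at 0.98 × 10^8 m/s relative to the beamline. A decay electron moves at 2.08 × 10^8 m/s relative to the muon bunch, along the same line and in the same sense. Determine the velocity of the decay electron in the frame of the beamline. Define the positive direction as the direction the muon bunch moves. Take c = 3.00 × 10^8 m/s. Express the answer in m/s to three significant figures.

In units of c (dividing by 3.00 × 10^8 m/s): v = 0.327, u' = 0.693.
u = (u' + v)/(1 + u'v/c²):
u = (0.693 + 0.327) / (1 + 0.693·0.327) = 1.0200/1.2265 = 0.8316
(Galilean addition would give +1.020c, exceeding c.)
Converting back: u = 0.8316 × 3.00 × 10^8 m/s.

2.49 × 10^8 m/s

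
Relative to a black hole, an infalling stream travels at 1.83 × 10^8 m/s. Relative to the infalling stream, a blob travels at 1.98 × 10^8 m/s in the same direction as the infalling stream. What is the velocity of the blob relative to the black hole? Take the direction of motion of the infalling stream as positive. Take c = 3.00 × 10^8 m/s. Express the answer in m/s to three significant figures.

2.72 × 10^8 m/s

In units of c (dividing by 3.00 × 10^8 m/s): v = 0.610, u' = 0.660.
u = (u' + v)/(1 + u'v/c²):
u = (0.660 + 0.610) / (1 + 0.660·0.610) = 1.2700/1.4026 = 0.9055
Converting back: u = 0.9055 × 3.00 × 10^8 m/s.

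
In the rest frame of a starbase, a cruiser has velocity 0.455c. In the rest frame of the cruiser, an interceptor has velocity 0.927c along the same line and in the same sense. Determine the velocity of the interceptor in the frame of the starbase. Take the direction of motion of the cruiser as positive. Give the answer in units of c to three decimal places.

0.972c

With v = 0.455 and u' = 0.927 (in units of c),
u = (u' + v)/(1 + u'v/c²):
u = (0.927 + 0.455) / (1 + 0.927·0.455) = 1.3820/1.4218 = 0.9720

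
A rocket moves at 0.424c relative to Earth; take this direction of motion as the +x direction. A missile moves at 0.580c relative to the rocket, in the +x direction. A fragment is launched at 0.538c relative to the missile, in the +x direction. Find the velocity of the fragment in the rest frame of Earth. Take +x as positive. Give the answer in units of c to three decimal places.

0.937c

Apply u = (u' + v)/(1 + u'v/c²) successively, working outward toward Earth.
Start: velocity of the rocket relative to Earth = 0.4240c.
Compose with the missile (u' = 0.580 in the rocket frame): u_1 = (0.580 + 0.424) / (1 + 0.580·0.424) = 1.0040/1.2459 = 0.8058.
Compose with the fragment (u' = 0.538 in the missile frame): u_2 = (0.538 + 0.806) / (1 + 0.538·0.806) = 1.3438/1.4335 = 0.9374.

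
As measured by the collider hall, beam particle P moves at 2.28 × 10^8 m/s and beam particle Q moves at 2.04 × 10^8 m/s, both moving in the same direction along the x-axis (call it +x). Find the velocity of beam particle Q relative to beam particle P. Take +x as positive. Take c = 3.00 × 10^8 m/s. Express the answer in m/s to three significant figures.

β_A = 0.760, β_B = 0.680 (dividing each by c = 3.00 × 10^8 m/s).
Transform to A's frame with the inverse velocity-addition law: u' = (u − v)/(1 − uv/c²), taking u = β_B and v = β_A.
u' = (0.680 − 0.760) / (1 − (0.760)(0.680)) = -0.0800/0.4832 = -0.1656.
u' = -0.1656 × 3.00 × 10^8 m/s.

-4.97 × 10^7 m/s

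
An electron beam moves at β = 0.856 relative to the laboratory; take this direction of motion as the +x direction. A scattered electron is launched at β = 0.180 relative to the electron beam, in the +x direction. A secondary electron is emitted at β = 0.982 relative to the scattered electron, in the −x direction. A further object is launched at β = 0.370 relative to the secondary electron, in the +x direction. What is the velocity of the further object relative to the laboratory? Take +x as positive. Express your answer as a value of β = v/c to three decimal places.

Apply u = (u' + v)/(1 + u'v/c²) successively, working outward toward the laboratory.
Start: velocity of the electron beam relative to the laboratory = 0.8560c.
Compose with the scattered electron (u' = 0.180 in the electron beam frame): u_1 = (0.180 + 0.856) / (1 + 0.180·0.856) = 1.0360/1.1541 = 0.8977.
Compose with the secondary electron (u' = -0.982 in the scattered electron frame): u_2 = (-0.982 + 0.898) / (1 + (-0.982)·0.898) = -0.0843/0.1185 = -0.7117.
Compose with the further object (u' = 0.370 in the secondary electron frame): u_3 = (0.370 + (-0.712)) / (1 + 0.370·(-0.712)) = -0.3417/0.7367 = -0.4638.

β = -0.464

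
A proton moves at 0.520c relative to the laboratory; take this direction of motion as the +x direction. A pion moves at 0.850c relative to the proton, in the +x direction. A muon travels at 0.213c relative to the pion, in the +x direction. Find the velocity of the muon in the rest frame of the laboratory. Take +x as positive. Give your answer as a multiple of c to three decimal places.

Apply u = (u' + v)/(1 + u'v/c²) successively, working outward toward the laboratory.
Start: velocity of the proton relative to the laboratory = 0.5200c.
Compose with the pion (u' = 0.850 in the proton frame): u_1 = (0.850 + 0.520) / (1 + 0.850·0.520) = 1.3700/1.4420 = 0.9501.
Compose with the muon (u' = 0.213 in the pion frame): u_2 = (0.213 + 0.950) / (1 + 0.213·0.950) = 1.1631/1.2024 = 0.9673.

0.967c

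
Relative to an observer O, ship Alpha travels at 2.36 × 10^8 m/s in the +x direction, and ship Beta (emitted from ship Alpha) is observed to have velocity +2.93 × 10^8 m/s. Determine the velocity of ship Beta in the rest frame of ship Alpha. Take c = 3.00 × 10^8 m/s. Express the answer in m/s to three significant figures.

+2.46 × 10^8 m/s

v = 0.787c, u = 0.977c.
Invert the composition law: u' = (u − v)/(1 − uv/c²).
u' = (0.977 − 0.787) / (1 − (0.977)(0.787)) = 0.1900/0.2317 = 0.8201.
u' = 0.8201 × 3.00 × 10^8 m/s.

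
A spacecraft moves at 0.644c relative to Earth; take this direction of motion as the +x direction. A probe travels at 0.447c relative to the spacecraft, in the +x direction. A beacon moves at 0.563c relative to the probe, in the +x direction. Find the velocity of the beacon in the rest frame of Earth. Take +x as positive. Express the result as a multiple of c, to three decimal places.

Apply u = (u' + v)/(1 + u'v/c²) successively, working outward toward Earth.
Start: velocity of the spacecraft relative to Earth = 0.6440c.
Compose with the probe (u' = 0.447 in the spacecraft frame): u_1 = (0.447 + 0.644) / (1 + 0.447·0.644) = 1.0910/1.2879 = 0.8471.
Compose with the beacon (u' = 0.563 in the probe frame): u_2 = (0.563 + 0.847) / (1 + 0.563·0.847) = 1.4101/1.4769 = 0.9548.

0.955c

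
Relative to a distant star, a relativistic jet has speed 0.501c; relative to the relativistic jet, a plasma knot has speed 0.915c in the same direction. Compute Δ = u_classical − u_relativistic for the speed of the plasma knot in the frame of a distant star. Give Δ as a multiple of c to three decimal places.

Δ = 0.445c

Galilean: u_cl = 0.915 + 0.501 = 1.4160.
Relativistic: u_rel = (0.915 + 0.501) / (1 + 0.915·0.501) = 1.4160/1.4584 = 0.9709.
Δ = 1.4160 − 0.9709 = 0.4451.
(The classical prediction exceeds c; the relativistic result does not.)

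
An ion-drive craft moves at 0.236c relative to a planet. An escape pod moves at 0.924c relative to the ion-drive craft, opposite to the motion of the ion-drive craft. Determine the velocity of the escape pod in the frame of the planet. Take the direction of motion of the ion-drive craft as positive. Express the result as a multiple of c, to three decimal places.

With v = 0.236 and u' = -0.924 (in units of c),
u = (u' + v)/(1 + u'v/c²):
u = (-0.924 + 0.236) / (1 + (-0.924)·0.236) = -0.6880/0.7819 = -0.8799
(Galilean addition would give -0.688c.)

-0.880c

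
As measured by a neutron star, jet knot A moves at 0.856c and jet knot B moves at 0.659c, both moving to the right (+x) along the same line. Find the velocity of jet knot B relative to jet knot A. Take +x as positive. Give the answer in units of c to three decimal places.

β_A = 0.856, β_B = 0.659.
Transform to A's frame with the inverse velocity-addition law: u' = (u − v)/(1 − uv/c²), taking u = β_B and v = β_A.
u' = (0.659 − 0.856) / (1 − (0.856)(0.659)) = -0.1970/0.4359 = -0.4519.

-0.452c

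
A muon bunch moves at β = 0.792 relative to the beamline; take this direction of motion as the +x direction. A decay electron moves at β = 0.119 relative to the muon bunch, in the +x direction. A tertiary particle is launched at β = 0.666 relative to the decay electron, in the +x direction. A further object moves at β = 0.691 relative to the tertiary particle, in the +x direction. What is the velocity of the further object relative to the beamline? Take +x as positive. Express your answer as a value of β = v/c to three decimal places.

β = 0.993

Apply u = (u' + v)/(1 + u'v/c²) successively, working outward toward the beamline.
Start: velocity of the muon bunch relative to the beamline = 0.7920c.
Compose with the decay electron (u' = 0.119 in the muon bunch frame): u_1 = (0.119 + 0.792) / (1 + 0.119·0.792) = 0.9110/1.0942 = 0.8325.
Compose with the tertiary particle (u' = 0.666 in the decay electron frame): u_2 = (0.666 + 0.833) / (1 + 0.666·0.833) = 1.4985/1.5545 = 0.9640.
Compose with the further object (u' = 0.691 in the tertiary particle frame): u_3 = (0.691 + 0.964) / (1 + 0.691·0.964) = 1.6550/1.6661 = 0.9933.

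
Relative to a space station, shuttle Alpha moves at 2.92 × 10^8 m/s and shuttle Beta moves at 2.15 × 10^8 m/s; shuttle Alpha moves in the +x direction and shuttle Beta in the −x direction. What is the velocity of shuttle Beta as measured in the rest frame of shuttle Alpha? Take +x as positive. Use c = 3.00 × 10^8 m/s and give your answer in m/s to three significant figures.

-2.99 × 10^8 m/s

β_A = 0.973, β_B = -0.717 (dividing each by c = 3.00 × 10^8 m/s).
Transform to A's frame with the inverse velocity-addition law: u' = (u − v)/(1 − uv/c²), taking u = β_B and v = β_A.
u' = (-0.717 − 0.973) / (1 − (0.973)(-0.717)) = -1.6900/1.6976 = -0.9955.
u' = -0.9955 × 3.00 × 10^8 m/s.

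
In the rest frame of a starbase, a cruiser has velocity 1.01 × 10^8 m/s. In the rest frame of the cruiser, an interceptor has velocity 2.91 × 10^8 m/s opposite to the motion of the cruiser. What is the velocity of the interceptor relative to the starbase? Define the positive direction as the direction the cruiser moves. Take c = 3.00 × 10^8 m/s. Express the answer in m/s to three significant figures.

-2.82 × 10^8 m/s

In units of c (dividing by 3.00 × 10^8 m/s): v = 0.337, u' = -0.970.
u = (u' + v)/(1 + u'v/c²):
u = (-0.970 + 0.337) / (1 + (-0.970)·0.337) = -0.6333/0.6734 = -0.9405
Converting back: u = -0.9405 × 3.00 × 10^8 m/s.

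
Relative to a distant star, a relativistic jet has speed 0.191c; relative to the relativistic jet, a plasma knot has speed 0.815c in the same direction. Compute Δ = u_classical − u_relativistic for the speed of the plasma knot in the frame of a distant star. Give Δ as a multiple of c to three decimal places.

Δ = 0.136c

Galilean: u_cl = 0.815 + 0.191 = 1.0060.
Relativistic: u_rel = (0.815 + 0.191) / (1 + 0.815·0.191) = 1.0060/1.1557 = 0.8705.
Δ = 1.0060 − 0.8705 = 0.1355.
(The classical prediction exceeds c; the relativistic result does not.)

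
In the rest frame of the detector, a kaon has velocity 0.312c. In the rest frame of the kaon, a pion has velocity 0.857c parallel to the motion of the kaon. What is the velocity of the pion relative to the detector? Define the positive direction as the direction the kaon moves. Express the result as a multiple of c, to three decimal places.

0.922c

With v = 0.312 and u' = 0.857 (in units of c),
u = (u' + v)/(1 + u'v/c²):
u = (0.857 + 0.312) / (1 + 0.857·0.312) = 1.1690/1.2674 = 0.9224
(Galilean addition would give +1.169c, exceeding c.)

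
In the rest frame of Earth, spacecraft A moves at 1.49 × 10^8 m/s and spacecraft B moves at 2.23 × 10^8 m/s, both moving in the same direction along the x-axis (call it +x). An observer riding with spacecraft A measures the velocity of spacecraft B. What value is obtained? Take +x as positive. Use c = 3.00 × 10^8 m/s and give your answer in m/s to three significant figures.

β_A = 0.497, β_B = 0.743 (dividing each by c = 3.00 × 10^8 m/s).
Transform to A's frame with the inverse velocity-addition law: u' = (u − v)/(1 − uv/c²), taking u = β_B and v = β_A.
u' = (0.743 − 0.497) / (1 − (0.497)(0.743)) = 0.2467/0.6308 = 0.3910.
u' = 0.3910 × 3.00 × 10^8 m/s.

+1.17 × 10^8 m/s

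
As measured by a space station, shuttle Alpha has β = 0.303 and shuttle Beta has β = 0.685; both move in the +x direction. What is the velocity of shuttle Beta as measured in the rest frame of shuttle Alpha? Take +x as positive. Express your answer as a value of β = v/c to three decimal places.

β_A = 0.303, β_B = 0.685.
Transform to A's frame with the inverse velocity-addition law: u' = (u − v)/(1 − uv/c²), taking u = β_B and v = β_A.
u' = (0.685 − 0.303) / (1 − (0.303)(0.685)) = 0.3820/0.7924 = 0.4821.

β = +0.482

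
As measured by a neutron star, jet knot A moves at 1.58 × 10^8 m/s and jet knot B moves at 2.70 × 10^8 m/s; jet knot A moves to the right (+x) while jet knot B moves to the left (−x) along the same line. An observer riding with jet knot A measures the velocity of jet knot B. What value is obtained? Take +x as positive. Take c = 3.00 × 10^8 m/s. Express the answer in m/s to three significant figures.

β_A = 0.527, β_B = -0.900 (dividing each by c = 3.00 × 10^8 m/s).
Transform to A's frame with the inverse velocity-addition law: u' = (u − v)/(1 − uv/c²), taking u = β_B and v = β_A.
u' = (-0.900 − 0.527) / (1 − (0.527)(-0.900)) = -1.4267/1.4740 = -0.9679.
u' = -0.9679 × 3.00 × 10^8 m/s.

-2.90 × 10^8 m/s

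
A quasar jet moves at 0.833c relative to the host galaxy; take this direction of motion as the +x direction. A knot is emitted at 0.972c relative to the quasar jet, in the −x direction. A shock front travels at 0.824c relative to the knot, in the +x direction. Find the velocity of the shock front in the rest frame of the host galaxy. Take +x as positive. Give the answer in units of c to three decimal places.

+0.235c

Apply u = (u' + v)/(1 + u'v/c²) successively, working outward toward the host galaxy.
Start: velocity of the quasar jet relative to the host galaxy = 0.8330c.
Compose with the knot (u' = -0.972 in the quasar jet frame): u_1 = (-0.972 + 0.833) / (1 + (-0.972)·0.833) = -0.1390/0.1903 = -0.7303.
Compose with the shock front (u' = 0.824 in the knot frame): u_2 = (0.824 + (-0.730)) / (1 + 0.824·(-0.730)) = 0.0937/0.3982 = 0.2352.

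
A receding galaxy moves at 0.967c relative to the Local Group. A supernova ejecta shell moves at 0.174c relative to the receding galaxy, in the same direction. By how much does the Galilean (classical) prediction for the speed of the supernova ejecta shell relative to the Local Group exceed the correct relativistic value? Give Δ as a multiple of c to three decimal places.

Δ = 0.164c

Galilean: u_cl = 0.174 + 0.967 = 1.1410.
Relativistic: u_rel = (0.174 + 0.967) / (1 + 0.174·0.967) = 1.1410/1.1683 = 0.9767.
Δ = 1.1410 − 0.9767 = 0.1643.
(The classical prediction exceeds c; the relativistic result does not.)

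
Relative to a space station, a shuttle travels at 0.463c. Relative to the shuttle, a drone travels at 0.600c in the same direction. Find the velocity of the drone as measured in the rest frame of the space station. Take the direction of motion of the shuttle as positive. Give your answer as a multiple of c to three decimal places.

With v = 0.463 and u' = 0.600 (in units of c),
u = (u' + v)/(1 + u'v/c²):
u = (0.600 + 0.463) / (1 + 0.600·0.463) = 1.0630/1.2778 = 0.8319

0.832c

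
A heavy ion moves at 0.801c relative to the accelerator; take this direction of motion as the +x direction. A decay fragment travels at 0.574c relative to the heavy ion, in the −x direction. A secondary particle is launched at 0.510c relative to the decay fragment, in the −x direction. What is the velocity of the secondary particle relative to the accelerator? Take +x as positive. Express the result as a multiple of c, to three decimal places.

Apply u = (u' + v)/(1 + u'v/c²) successively, working outward toward the accelerator.
Start: velocity of the heavy ion relative to the accelerator = 0.8010c.
Compose with the decay fragment (u' = -0.574 in the heavy ion frame): u_1 = (-0.574 + 0.801) / (1 + (-0.574)·0.801) = 0.2270/0.5402 = 0.4202.
Compose with the secondary particle (u' = -0.510 in the decay fragment frame): u_2 = (-0.510 + 0.420) / (1 + (-0.510)·0.420) = -0.0898/0.7857 = -0.1143.

-0.114c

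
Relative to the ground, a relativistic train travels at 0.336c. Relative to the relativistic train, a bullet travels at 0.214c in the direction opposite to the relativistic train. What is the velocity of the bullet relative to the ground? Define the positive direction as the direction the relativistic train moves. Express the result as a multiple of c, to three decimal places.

With v = 0.336 and u' = -0.214 (in units of c),
u = (u' + v)/(1 + u'v/c²):
u = (-0.214 + 0.336) / (1 + (-0.214)·0.336) = 0.1220/0.9281 = 0.1315

+0.131c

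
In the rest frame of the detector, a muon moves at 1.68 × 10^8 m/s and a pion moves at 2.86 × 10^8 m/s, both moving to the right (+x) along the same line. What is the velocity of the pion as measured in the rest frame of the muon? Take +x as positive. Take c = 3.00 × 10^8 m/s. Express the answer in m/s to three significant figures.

β_A = 0.560, β_B = 0.953 (dividing each by c = 3.00 × 10^8 m/s).
Transform to A's frame with the inverse velocity-addition law: u' = (u − v)/(1 − uv/c²), taking u = β_B and v = β_A.
u' = (0.953 − 0.560) / (1 − (0.560)(0.953)) = 0.3933/0.4661 = 0.8438.
u' = 0.8438 × 3.00 × 10^8 m/s.

+2.53 × 10^8 m/s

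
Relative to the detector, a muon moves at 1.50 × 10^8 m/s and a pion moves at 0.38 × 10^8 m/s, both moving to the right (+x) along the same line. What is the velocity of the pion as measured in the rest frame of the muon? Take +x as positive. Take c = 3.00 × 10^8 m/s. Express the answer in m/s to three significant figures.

β_A = 0.500, β_B = 0.127 (dividing each by c = 3.00 × 10^8 m/s).
Transform to A's frame with the inverse velocity-addition law: u' = (u − v)/(1 − uv/c²), taking u = β_B and v = β_A.
u' = (0.127 − 0.500) / (1 − (0.500)(0.127)) = -0.3733/0.9367 = -0.3986.
u' = -0.3986 × 3.00 × 10^8 m/s.

-1.20 × 10^8 m/s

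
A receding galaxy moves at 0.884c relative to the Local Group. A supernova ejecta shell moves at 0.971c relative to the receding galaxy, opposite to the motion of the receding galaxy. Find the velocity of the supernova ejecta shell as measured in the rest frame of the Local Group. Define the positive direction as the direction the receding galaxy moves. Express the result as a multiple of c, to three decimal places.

-0.614c

With v = 0.884 and u' = -0.971 (in units of c),
u = (u' + v)/(1 + u'v/c²):
u = (-0.971 + 0.884) / (1 + (-0.971)·0.884) = -0.0870/0.1416 = -0.6143
(Galilean addition would give -0.087c.)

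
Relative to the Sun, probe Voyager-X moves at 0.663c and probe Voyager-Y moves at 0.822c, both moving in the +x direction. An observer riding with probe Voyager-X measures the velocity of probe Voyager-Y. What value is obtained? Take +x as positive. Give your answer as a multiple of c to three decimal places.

β_A = 0.663, β_B = 0.822.
Transform to A's frame with the inverse velocity-addition law: u' = (u − v)/(1 − uv/c²), taking u = β_B and v = β_A.
u' = (0.822 − 0.663) / (1 − (0.663)(0.822)) = 0.1590/0.4550 = 0.3494.

+0.349c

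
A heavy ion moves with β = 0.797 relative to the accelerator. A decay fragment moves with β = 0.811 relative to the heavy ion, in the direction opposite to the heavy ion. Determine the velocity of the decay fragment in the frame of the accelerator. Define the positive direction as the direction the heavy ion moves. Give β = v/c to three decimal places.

With v = 0.797 and u' = -0.811 (in units of c),
u = (u' + v)/(1 + u'v/c²):
u = (-0.811 + 0.797) / (1 + (-0.811)·0.797) = -0.0140/0.3536 = -0.0396
(Galilean addition would give -0.014c.)

β = -0.040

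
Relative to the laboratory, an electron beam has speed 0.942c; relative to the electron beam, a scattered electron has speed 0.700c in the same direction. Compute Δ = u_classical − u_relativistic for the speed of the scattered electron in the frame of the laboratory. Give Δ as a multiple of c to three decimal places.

Δ = 0.652c

Galilean: u_cl = 0.700 + 0.942 = 1.6420.
Relativistic: u_rel = (0.700 + 0.942) / (1 + 0.700·0.942) = 1.6420/1.6594 = 0.9895.
Δ = 1.6420 − 0.9895 = 0.6525.
(The classical prediction exceeds c; the relativistic result does not.)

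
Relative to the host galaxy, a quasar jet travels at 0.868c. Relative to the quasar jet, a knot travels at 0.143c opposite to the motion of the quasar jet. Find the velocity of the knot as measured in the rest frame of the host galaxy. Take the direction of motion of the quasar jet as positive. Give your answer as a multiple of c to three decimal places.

With v = 0.868 and u' = -0.143 (in units of c),
u = (u' + v)/(1 + u'v/c²):
u = (-0.143 + 0.868) / (1 + (-0.143)·0.868) = 0.7250/0.8759 = 0.8277

+0.828c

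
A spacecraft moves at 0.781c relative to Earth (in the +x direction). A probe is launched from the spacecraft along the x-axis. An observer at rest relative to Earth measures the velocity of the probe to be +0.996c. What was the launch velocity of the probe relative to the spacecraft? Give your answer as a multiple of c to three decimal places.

+0.968c

Invert the composition law: u' = (u − v)/(1 − uv/c²).
u' = (0.996 − 0.781) / (1 − (0.996)(0.781)) = 0.2150/0.2221 = 0.9679.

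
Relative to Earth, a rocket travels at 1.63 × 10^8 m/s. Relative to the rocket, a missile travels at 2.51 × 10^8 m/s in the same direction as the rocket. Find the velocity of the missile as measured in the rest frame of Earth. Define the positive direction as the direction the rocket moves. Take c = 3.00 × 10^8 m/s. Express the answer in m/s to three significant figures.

2.85 × 10^8 m/s

In units of c (dividing by 3.00 × 10^8 m/s): v = 0.543, u' = 0.837.
u = (u' + v)/(1 + u'v/c²):
u = (0.837 + 0.543) / (1 + 0.837·0.543) = 1.3800/1.4546 = 0.9487
Converting back: u = 0.9487 × 3.00 × 10^8 m/s.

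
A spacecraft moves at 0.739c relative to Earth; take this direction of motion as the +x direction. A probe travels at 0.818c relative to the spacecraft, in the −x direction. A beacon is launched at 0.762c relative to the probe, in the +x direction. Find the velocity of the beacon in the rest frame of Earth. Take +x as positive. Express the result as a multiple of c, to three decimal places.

+0.663c

Apply u = (u' + v)/(1 + u'v/c²) successively, working outward toward Earth.
Start: velocity of the spacecraft relative to Earth = 0.7390c.
Compose with the probe (u' = -0.818 in the spacecraft frame): u_1 = (-0.818 + 0.739) / (1 + (-0.818)·0.739) = -0.0790/0.3955 = -0.1997.
Compose with the beacon (u' = 0.762 in the probe frame): u_2 = (0.762 + (-0.200)) / (1 + 0.762·(-0.200)) = 0.5623/0.8478 = 0.6632.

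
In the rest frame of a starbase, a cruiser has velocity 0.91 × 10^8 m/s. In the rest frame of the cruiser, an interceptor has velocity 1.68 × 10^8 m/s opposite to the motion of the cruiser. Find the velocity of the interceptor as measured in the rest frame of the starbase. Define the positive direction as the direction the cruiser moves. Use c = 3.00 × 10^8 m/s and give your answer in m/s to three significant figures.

In units of c (dividing by 3.00 × 10^8 m/s): v = 0.303, u' = -0.560.
u = (u' + v)/(1 + u'v/c²):
u = (-0.560 + 0.303) / (1 + (-0.560)·0.303) = -0.2567/0.8301 = -0.3092
Converting back: u = -0.3092 × 3.00 × 10^8 m/s.

-9.28 × 10^7 m/s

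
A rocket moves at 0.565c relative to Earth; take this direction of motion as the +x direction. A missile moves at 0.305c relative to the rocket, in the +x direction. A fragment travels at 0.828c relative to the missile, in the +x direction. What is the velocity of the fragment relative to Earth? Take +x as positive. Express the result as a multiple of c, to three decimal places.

0.973c

Apply u = (u' + v)/(1 + u'v/c²) successively, working outward toward Earth.
Start: velocity of the rocket relative to Earth = 0.5650c.
Compose with the missile (u' = 0.305 in the rocket frame): u_1 = (0.305 + 0.565) / (1 + 0.305·0.565) = 0.8700/1.1723 = 0.7421.
Compose with the fragment (u' = 0.828 in the missile frame): u_2 = (0.828 + 0.742) / (1 + 0.828·0.742) = 1.5701/1.6145 = 0.9725.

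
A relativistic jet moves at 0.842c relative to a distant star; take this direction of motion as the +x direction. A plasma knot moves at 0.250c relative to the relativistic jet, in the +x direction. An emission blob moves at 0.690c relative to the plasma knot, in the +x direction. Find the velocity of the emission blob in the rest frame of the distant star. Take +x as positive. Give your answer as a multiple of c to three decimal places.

0.981c

Apply u = (u' + v)/(1 + u'v/c²) successively, working outward toward the distant star.
Start: velocity of the relativistic jet relative to the distant star = 0.8420c.
Compose with the plasma knot (u' = 0.250 in the relativistic jet frame): u_1 = (0.250 + 0.842) / (1 + 0.250·0.842) = 1.0920/1.2105 = 0.9021.
Compose with the emission blob (u' = 0.690 in the plasma knot frame): u_2 = (0.690 + 0.902) / (1 + 0.690·0.902) = 1.5921/1.6225 = 0.9813.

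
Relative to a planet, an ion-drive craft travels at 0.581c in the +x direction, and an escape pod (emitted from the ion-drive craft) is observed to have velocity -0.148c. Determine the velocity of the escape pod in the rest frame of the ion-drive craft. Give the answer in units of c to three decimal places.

Invert the composition law: u' = (u − v)/(1 − uv/c²).
u' = (-0.148 − 0.581) / (1 − (-0.148)(0.581)) = -0.7290/1.0860 = -0.6713.

-0.671c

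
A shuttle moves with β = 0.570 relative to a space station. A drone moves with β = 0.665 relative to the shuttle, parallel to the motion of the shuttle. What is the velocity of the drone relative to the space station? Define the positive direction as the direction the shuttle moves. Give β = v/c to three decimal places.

β = 0.896

With v = 0.570 and u' = 0.665 (in units of c),
u = (u' + v)/(1 + u'v/c²):
u = (0.665 + 0.570) / (1 + 0.665·0.570) = 1.2350/1.3791 = 0.8955
(Galilean addition would give +1.235c, exceeding c.)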